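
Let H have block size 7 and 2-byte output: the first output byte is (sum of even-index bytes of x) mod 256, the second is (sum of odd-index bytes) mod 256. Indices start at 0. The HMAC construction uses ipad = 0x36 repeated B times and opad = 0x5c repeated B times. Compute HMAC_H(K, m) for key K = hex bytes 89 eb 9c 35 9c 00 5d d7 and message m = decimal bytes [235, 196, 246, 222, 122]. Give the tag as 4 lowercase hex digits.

decf

Key hex bytes 89 eb 9c 35 9c 00 5d d7 is 8 bytes > B = 7, so hash it first: H(key) = 1e f7, then zero-pad to 7 bytes: K' = 1e f7 00 00 00 00 00.
K' ⊕ ipad = 28 c1 36 36 36 36 36.  K' ⊕ opad = 42 ab 5c 5c 5c 5c 5c.
Inner input = (K'⊕ipad) ∥ m = 28 c1 36 36 36 36 36 ∥ eb c4 f6 de 7a.
Inner hash: even-index sum = 620 mod 256 = 108; odd-index sum = 904 mod 256 = 136 → 6c 88.
Outer input = (K'⊕opad) ∥ inner = 42 ab 5c 5c 5c 5c 5c ∥ 6c 88.
Outer hash (tag): even-index sum = 478 mod 256 = 222; odd-index sum = 463 mod 256 = 207 → de cf.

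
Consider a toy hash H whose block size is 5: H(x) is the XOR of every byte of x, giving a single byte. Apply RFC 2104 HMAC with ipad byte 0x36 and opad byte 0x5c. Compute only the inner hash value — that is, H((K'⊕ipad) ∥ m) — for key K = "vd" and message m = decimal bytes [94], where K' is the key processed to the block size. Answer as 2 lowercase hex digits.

7a

Key "vd" = 76 64 is 2 bytes ≤ B = 5; zero-pad to 5 bytes: K' = 76 64 00 00 00.
K' ⊕ ipad = 40 52 36 36 36.
Inner input = 40 52 36 36 36 ∥ 5e.
Inner hash: XOR 40⊕52⊕36⊕36⊕36⊕5e = 7a.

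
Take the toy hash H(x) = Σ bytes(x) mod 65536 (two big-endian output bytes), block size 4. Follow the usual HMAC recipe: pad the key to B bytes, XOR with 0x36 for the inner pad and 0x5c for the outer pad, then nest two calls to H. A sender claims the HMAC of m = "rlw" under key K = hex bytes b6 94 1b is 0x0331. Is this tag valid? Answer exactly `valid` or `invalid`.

Key hex bytes b6 94 1b is 3 bytes ≤ B = 4; zero-pad to 4 bytes: K' = b6 94 1b 00.
K' ⊕ ipad = 80 a2 2d 36; K' ⊕ opad = ea c8 47 5c.
Inner hash: sum = 128+162+45+54+114+108+119 = 730 → 02 da.
Outer hash (recomputed tag): sum = 234+200+71+92+2+218 = 817 → 03 31.
Recomputed tag = 0331; claimed = 0331 → match.

valid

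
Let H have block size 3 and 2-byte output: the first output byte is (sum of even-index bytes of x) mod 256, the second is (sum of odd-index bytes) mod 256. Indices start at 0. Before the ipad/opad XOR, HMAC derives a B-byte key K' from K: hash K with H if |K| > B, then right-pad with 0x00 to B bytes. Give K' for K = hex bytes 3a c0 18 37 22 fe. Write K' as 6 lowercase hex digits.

74f500

|K| = 6 > B = 3, so first hash the key.
H(K): even-index sum = 116 mod 256 = 116; odd-index sum = 501 mod 256 = 245 → 74 f5.
Zero-pad H(K) = 74 f5 to 3 bytes: K' = 74 f5 00.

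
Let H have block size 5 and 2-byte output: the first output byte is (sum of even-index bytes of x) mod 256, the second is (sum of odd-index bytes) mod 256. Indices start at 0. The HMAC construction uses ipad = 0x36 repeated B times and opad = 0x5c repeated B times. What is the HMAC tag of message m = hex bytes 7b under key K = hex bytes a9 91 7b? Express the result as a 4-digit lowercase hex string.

Key hex bytes a9 91 7b is 3 bytes ≤ B = 5; zero-pad to 5 bytes: K' = a9 91 7b 00 00.
K' ⊕ ipad = 9f a7 4d 36 36.  K' ⊕ opad = f5 cd 27 5c 5c.
Inner input = (K'⊕ipad) ∥ m = 9f a7 4d 36 36 ∥ 7b.
Inner hash: even-index sum = 290 mod 256 = 34; odd-index sum = 344 mod 256 = 88 → 22 58.
Outer input = (K'⊕opad) ∥ inner = f5 cd 27 5c 5c ∥ 22 58.
Outer hash (tag): even-index sum = 464 mod 256 = 208; odd-index sum = 331 mod 256 = 75 → d0 4b.

d04b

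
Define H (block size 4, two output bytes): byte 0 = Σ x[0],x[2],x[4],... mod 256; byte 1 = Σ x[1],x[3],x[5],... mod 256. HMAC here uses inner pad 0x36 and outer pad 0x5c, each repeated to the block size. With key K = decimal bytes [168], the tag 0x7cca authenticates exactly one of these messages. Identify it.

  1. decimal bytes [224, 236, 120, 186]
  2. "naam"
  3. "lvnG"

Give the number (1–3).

1

Key decimal bytes [168] = a8 is 1 byte ≤ B = 4; zero-pad to 4 bytes: K' = a8 00 00 00.
K' ⊕ ipad = 9e 36 36 36; K' ⊕ opad = f4 5c 5c 5c.
m1: inner = H(9e 36 36 36 e0 ec 78 ba) = 2c 12; tag = H(f4 5c 5c 5c 2c 12) = 7cca ← matches
m2: inner = H(9e 36 36 36 6e 61 61 6d) = a3 3a; tag = H(f4 5c 5c 5c a3 3a) = f3f2
m3: inner = H(9e 36 36 36 6c 76 6e 47) = ae 29; tag = H(f4 5c 5c 5c ae 29) = fee1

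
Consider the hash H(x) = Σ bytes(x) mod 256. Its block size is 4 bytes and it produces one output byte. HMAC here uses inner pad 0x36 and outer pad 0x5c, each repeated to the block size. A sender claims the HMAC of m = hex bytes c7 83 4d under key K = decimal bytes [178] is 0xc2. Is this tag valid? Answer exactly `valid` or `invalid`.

Key decimal bytes [178] = b2 is 1 byte ≤ B = 4; zero-pad to 4 bytes: K' = b2 00 00 00.
K' ⊕ ipad = 84 36 36 36; K' ⊕ opad = ee 5c 5c 5c.
Inner hash: sum = 132+54+54+54+199+131+77 = 701; mod 256 = 189 → bd.
Outer hash (recomputed tag): sum = 238+92+92+92+189 = 703; mod 256 = 191 → bf.
Recomputed tag = bf; claimed = c2 → mismatch.

invalid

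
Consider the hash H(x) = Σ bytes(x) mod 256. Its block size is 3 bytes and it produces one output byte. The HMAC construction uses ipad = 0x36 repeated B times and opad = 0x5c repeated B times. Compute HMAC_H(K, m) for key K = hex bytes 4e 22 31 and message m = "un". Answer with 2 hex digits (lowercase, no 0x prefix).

Key hex bytes 4e 22 31 is exactly B = 3 bytes: K' = 4e 22 31.
K' ⊕ ipad = 78 14 07.  K' ⊕ opad = 12 7e 6d.
Inner input = (K'⊕ipad) ∥ m = 78 14 07 ∥ 75 6e.
Inner hash: sum = 120+20+7+117+110 = 374; mod 256 = 118 → 76.
Outer input = (K'⊕opad) ∥ inner = 12 7e 6d ∥ 76.
Outer hash (tag): sum = 18+126+109+118 = 371; mod 256 = 115 → 73.

73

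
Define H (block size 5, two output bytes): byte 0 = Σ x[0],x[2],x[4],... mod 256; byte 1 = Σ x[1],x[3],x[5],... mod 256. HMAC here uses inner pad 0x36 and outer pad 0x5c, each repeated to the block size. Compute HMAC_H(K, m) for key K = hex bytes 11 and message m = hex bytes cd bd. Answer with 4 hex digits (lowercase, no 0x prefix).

3e08

Key hex bytes 11 is 1 byte ≤ B = 5; zero-pad to 5 bytes: K' = 11 00 00 00 00.
K' ⊕ ipad = 27 36 36 36 36.  K' ⊕ opad = 4d 5c 5c 5c 5c.
Inner input = (K'⊕ipad) ∥ m = 27 36 36 36 36 ∥ cd bd.
Inner hash: even-index sum = 336 mod 256 = 80; odd-index sum = 313 mod 256 = 57 → 50 39.
Outer input = (K'⊕opad) ∥ inner = 4d 5c 5c 5c 5c ∥ 50 39.
Outer hash (tag): even-index sum = 318 mod 256 = 62; odd-index sum = 264 mod 256 = 8 → 3e 08.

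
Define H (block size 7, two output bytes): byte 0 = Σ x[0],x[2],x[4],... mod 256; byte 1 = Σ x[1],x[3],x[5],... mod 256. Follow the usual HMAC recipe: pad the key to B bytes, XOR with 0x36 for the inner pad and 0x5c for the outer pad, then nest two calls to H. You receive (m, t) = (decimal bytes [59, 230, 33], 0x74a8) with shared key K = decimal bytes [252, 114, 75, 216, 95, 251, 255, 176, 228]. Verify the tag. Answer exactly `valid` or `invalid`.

valid

Key decimal bytes [252, 114, 75, 216, 95, 251, 255, 176, 228] = fc 72 4b d8 5f fb ff b0 e4 is 9 bytes > B = 7, so hash it first: H(key) = 89 f5, then zero-pad to 7 bytes: K' = 89 f5 00 00 00 00 00.
K' ⊕ ipad = bf c3 36 36 36 36 36; K' ⊕ opad = d5 a9 5c 5c 5c 5c 5c.
Inner hash: even-index sum = 583 mod 256 = 71; odd-index sum = 395 mod 256 = 139 → 47 8b.
Outer hash (recomputed tag): even-index sum = 628 mod 256 = 116; odd-index sum = 424 mod 256 = 168 → 74 a8.
Recomputed tag = 74a8; claimed = 74a8 → match.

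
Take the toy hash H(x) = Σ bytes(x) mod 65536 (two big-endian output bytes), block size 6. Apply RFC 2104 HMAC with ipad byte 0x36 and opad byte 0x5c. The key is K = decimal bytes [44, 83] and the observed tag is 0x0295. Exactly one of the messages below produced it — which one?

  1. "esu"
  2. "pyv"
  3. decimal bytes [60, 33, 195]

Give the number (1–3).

Key decimal bytes [44, 83] = 2c 53 is 2 bytes ≤ B = 6; zero-pad to 6 bytes: K' = 2c 53 00 00 00 00.
K' ⊕ ipad = 1a 65 36 36 36 36; K' ⊕ opad = 70 0f 5c 5c 5c 5c.
m1: inner = H(1a 65 36 36 36 36 65 73 75) = 02 a4; tag = H(70 0f 5c 5c 5c 5c 02 a4) = 0295 ← matches
m2: inner = H(1a 65 36 36 36 36 70 79 76) = 02 b6; tag = H(70 0f 5c 5c 5c 5c 02 b6) = 02a7
m3: inner = H(1a 65 36 36 36 36 3c 21 c3) = 02 77; tag = H(70 0f 5c 5c 5c 5c 02 77) = 0268

1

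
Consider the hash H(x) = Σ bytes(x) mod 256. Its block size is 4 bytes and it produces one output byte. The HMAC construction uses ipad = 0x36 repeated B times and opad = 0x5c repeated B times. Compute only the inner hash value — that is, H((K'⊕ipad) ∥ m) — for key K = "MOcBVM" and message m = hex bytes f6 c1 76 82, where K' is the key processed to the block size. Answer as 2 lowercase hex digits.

Key "MOcBVM" = 4d 4f 63 42 56 4d is 6 bytes > B = 4, so hash it first: H(key) = e4, then zero-pad to 4 bytes: K' = e4 00 00 00.
K' ⊕ ipad = d2 36 36 36.
Inner input = d2 36 36 36 ∥ f6 c1 76 82.
Inner hash: sum = 210+54+54+54+246+193+118+130 = 1059; mod 256 = 35 → 23.

23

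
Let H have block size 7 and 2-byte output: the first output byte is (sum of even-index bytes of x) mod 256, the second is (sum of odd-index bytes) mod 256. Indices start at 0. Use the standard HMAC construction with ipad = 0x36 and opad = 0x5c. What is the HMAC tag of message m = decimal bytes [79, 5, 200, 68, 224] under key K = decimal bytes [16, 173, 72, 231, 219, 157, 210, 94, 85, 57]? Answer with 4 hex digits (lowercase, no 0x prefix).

7ba3

Key decimal bytes [16, 173, 72, 231, 219, 157, 210, 94, 85, 57] = 10 ad 48 e7 db 9d d2 5e 55 39 is 10 bytes > B = 7, so hash it first: H(key) = 5a c8, then zero-pad to 7 bytes: K' = 5a c8 00 00 00 00 00.
K' ⊕ ipad = 6c fe 36 36 36 36 36.  K' ⊕ opad = 06 94 5c 5c 5c 5c 5c.
Inner input = (K'⊕ipad) ∥ m = 6c fe 36 36 36 36 36 ∥ 4f 05 c8 44 e0.
Inner hash: even-index sum = 343 mod 256 = 87; odd-index sum = 865 mod 256 = 97 → 57 61.
Outer input = (K'⊕opad) ∥ inner = 06 94 5c 5c 5c 5c 5c ∥ 57 61.
Outer hash (tag): even-index sum = 379 mod 256 = 123; odd-index sum = 419 mod 256 = 163 → 7b a3.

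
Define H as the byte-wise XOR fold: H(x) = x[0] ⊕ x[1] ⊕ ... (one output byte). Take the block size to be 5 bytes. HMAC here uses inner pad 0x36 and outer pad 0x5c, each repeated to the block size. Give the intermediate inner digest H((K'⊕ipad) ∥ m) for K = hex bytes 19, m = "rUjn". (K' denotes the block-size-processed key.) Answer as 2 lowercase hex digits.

0c

Key hex bytes 19 is 1 byte ≤ B = 5; zero-pad to 5 bytes: K' = 19 00 00 00 00.
K' ⊕ ipad = 2f 36 36 36 36.
Inner input = 2f 36 36 36 36 ∥ 72 55 6a 6e.
Inner hash: XOR 2f⊕36⊕36⊕36⊕36⊕72⊕55⊕6a⊕6e = 0c.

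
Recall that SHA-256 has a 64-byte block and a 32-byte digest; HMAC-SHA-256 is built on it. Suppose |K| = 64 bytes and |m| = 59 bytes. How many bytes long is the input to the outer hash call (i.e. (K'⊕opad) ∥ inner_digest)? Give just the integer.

96

Key is 64 ≤ 64 bytes, zero-padded: |K'| = 64.
Outer input = (K'⊕opad) ∥ H(inner) → 64 + 32 = 96 bytes.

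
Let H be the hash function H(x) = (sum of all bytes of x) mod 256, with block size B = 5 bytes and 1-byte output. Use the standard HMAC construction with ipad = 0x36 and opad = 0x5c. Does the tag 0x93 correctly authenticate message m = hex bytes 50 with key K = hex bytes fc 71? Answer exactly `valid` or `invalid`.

invalid

Key hex bytes fc 71 is 2 bytes ≤ B = 5; zero-pad to 5 bytes: K' = fc 71 00 00 00.
K' ⊕ ipad = ca 47 36 36 36; K' ⊕ opad = a0 2d 5c 5c 5c.
Inner hash: sum = 202+71+54+54+54+80 = 515; mod 256 = 3 → 03.
Outer hash (recomputed tag): sum = 160+45+92+92+92+3 = 484; mod 256 = 228 → e4.
Recomputed tag = e4; claimed = 93 → mismatch.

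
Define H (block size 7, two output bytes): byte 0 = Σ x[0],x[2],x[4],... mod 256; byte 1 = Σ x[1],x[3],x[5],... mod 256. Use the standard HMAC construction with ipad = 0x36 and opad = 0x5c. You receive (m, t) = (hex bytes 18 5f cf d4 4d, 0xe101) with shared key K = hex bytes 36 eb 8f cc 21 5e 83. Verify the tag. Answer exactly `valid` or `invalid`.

Key hex bytes 36 eb 8f cc 21 5e 83 is exactly B = 7 bytes: K' = 36 eb 8f cc 21 5e 83.
K' ⊕ ipad = 00 dd b9 fa 17 68 b5; K' ⊕ opad = 6a b7 d3 90 7d 02 df.
Inner hash: even-index sum = 696 mod 256 = 184; odd-index sum = 883 mod 256 = 115 → b8 73.
Outer hash (recomputed tag): even-index sum = 780 mod 256 = 12; odd-index sum = 513 mod 256 = 1 → 0c 01.
Recomputed tag = 0c01; claimed = e101 → mismatch.

invalid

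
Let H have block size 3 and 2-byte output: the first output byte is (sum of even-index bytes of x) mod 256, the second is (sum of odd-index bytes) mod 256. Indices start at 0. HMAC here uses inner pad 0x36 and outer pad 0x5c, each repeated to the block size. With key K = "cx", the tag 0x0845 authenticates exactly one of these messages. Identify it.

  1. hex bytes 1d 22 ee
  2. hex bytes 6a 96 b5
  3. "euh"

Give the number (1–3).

2

Key "cx" = 63 78 is 2 bytes ≤ B = 3; zero-pad to 3 bytes: K' = 63 78 00.
K' ⊕ ipad = 55 4e 36; K' ⊕ opad = 3f 24 5c.
m1: inner = H(55 4e 36 1d 22 ee) = ad 59; tag = H(3f 24 5c ad 59) = f4d1
m2: inner = H(55 4e 36 6a 96 b5) = 21 6d; tag = H(3f 24 5c 21 6d) = 0845 ← matches
m3: inner = H(55 4e 36 65 75 68) = 00 1b; tag = H(3f 24 5c 00 1b) = b624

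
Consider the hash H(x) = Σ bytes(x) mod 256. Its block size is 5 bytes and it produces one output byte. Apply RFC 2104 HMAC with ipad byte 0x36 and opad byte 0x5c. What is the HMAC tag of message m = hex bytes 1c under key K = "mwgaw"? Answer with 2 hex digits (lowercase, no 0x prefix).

a0

Key "mwgaw" = 6d 77 67 61 77 is exactly B = 5 bytes: K' = 6d 77 67 61 77.
K' ⊕ ipad = 5b 41 51 57 41.  K' ⊕ opad = 31 2b 3b 3d 2b.
Inner input = (K'⊕ipad) ∥ m = 5b 41 51 57 41 ∥ 1c.
Inner hash: sum = 91+65+81+87+65+28 = 417; mod 256 = 161 → a1.
Outer input = (K'⊕opad) ∥ inner = 31 2b 3b 3d 2b ∥ a1.
Outer hash (tag): sum = 49+43+59+61+43+161 = 416; mod 256 = 160 → a0.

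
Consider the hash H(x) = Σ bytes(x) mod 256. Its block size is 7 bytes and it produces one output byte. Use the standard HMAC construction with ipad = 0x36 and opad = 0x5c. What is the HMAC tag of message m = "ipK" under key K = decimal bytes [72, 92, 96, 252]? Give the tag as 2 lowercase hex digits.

Key decimal bytes [72, 92, 96, 252] = 48 5c 60 fc is 4 bytes ≤ B = 7; zero-pad to 7 bytes: K' = 48 5c 60 fc 00 00 00.
K' ⊕ ipad = 7e 6a 56 ca 36 36 36.  K' ⊕ opad = 14 00 3c a0 5c 5c 5c.
Inner input = (K'⊕ipad) ∥ m = 7e 6a 56 ca 36 36 36 ∥ 69 70 4b.
Inner hash: sum = 126+106+86+202+54+54+54+105+112+75 = 974; mod 256 = 206 → ce.
Outer input = (K'⊕opad) ∥ inner = 14 00 3c a0 5c 5c 5c ∥ ce.
Outer hash (tag): sum = 20+0+60+160+92+92+92+206 = 722; mod 256 = 210 → d2.

d2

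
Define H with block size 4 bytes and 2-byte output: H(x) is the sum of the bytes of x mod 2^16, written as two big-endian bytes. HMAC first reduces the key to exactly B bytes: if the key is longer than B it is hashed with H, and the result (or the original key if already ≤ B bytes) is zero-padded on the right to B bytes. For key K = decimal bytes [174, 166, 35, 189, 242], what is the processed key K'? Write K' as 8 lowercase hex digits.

03260000

|K| = 5 > B = 4, so first hash the key.
H(K): sum = 174+166+35+189+242 = 806 → 03 26.
Zero-pad H(K) = 03 26 to 4 bytes: K' = 03 26 00 00.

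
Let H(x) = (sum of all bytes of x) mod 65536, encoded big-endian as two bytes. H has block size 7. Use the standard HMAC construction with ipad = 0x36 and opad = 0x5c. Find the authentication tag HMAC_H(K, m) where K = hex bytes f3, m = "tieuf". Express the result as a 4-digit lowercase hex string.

0301

Key hex bytes f3 is 1 byte ≤ B = 7; zero-pad to 7 bytes: K' = f3 00 00 00 00 00 00.
K' ⊕ ipad = c5 36 36 36 36 36 36.  K' ⊕ opad = af 5c 5c 5c 5c 5c 5c.
Inner input = (K'⊕ipad) ∥ m = c5 36 36 36 36 36 36 ∥ 74 69 65 75 66.
Inner hash: sum = 197+54+54+54+54+54+54+116+105+101+117+102 = 1062 → 04 26.
Outer input = (K'⊕opad) ∥ inner = af 5c 5c 5c 5c 5c 5c ∥ 04 26.
Outer hash (tag): sum = 175+92+92+92+92+92+92+4+38 = 769 → 03 01.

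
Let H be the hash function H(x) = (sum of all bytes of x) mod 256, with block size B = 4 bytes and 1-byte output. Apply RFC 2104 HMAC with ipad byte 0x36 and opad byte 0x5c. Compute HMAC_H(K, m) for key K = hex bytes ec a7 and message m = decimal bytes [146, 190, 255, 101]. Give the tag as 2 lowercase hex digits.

Key hex bytes ec a7 is 2 bytes ≤ B = 4; zero-pad to 4 bytes: K' = ec a7 00 00.
K' ⊕ ipad = da 91 36 36.  K' ⊕ opad = b0 fb 5c 5c.
Inner input = (K'⊕ipad) ∥ m = da 91 36 36 ∥ 92 be ff 65.
Inner hash: sum = 218+145+54+54+146+190+255+101 = 1163; mod 256 = 139 → 8b.
Outer input = (K'⊕opad) ∥ inner = b0 fb 5c 5c ∥ 8b.
Outer hash (tag): sum = 176+251+92+92+139 = 750; mod 256 = 238 → ee.

ee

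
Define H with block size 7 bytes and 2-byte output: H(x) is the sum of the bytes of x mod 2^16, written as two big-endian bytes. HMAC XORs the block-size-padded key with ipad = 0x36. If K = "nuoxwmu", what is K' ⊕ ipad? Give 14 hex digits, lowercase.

Key "nuoxwmu" = 6e 75 6f 78 77 6d 75 is exactly B = 7 bytes: K' = 6e 75 6f 78 77 6d 75.
XOR each byte with 0x36: 6e⊕36=58, 75⊕36=43, 6f⊕36=59, 78⊕36=4e, 77⊕36=41, 6d⊕36=5b, 75⊕36=43.

5843594e415b43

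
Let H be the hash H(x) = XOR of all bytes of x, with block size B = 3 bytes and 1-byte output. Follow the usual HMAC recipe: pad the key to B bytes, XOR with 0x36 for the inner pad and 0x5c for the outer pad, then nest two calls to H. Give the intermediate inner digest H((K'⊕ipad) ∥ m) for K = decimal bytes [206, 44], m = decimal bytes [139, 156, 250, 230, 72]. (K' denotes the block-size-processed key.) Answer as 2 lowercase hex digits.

Key decimal bytes [206, 44] = ce 2c is 2 bytes ≤ B = 3; zero-pad to 3 bytes: K' = ce 2c 00.
K' ⊕ ipad = f8 1a 36.
Inner input = f8 1a 36 ∥ 8b 9c fa e6 48.
Inner hash: XOR f8⊕1a⊕36⊕8b⊕9c⊕fa⊕e6⊕48 = 97.

97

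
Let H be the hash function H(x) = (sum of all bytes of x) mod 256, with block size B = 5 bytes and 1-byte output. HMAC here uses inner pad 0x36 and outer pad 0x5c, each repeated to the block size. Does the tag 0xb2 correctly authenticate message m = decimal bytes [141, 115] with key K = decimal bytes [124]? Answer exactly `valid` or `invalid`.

valid

Key decimal bytes [124] = 7c is 1 byte ≤ B = 5; zero-pad to 5 bytes: K' = 7c 00 00 00 00.
K' ⊕ ipad = 4a 36 36 36 36; K' ⊕ opad = 20 5c 5c 5c 5c.
Inner hash: sum = 74+54+54+54+54+141+115 = 546; mod 256 = 34 → 22.
Outer hash (recomputed tag): sum = 32+92+92+92+92+34 = 434; mod 256 = 178 → b2.
Recomputed tag = b2; claimed = b2 → match.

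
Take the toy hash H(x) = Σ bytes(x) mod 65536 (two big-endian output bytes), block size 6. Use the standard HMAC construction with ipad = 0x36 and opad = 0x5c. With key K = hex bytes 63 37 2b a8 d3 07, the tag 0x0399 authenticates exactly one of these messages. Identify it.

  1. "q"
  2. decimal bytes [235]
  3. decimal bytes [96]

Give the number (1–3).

1

Key hex bytes 63 37 2b a8 d3 07 is exactly B = 6 bytes: K' = 63 37 2b a8 d3 07.
K' ⊕ ipad = 55 01 1d 9e e5 31; K' ⊕ opad = 3f 6b 77 f4 8f 5b.
m1: inner = H(55 01 1d 9e e5 31 71) = 02 98; tag = H(3f 6b 77 f4 8f 5b 02 98) = 0399 ← matches
m2: inner = H(55 01 1d 9e e5 31 eb) = 03 12; tag = H(3f 6b 77 f4 8f 5b 03 12) = 0314
m3: inner = H(55 01 1d 9e e5 31 60) = 02 87; tag = H(3f 6b 77 f4 8f 5b 02 87) = 0388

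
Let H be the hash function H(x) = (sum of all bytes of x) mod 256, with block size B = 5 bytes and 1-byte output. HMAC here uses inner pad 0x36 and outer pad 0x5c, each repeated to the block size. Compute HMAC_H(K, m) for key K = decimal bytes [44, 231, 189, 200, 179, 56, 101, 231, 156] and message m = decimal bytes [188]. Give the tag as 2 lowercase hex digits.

98

Key decimal bytes [44, 231, 189, 200, 179, 56, 101, 231, 156] = 2c e7 bd c8 b3 38 65 e7 9c is 9 bytes > B = 5, so hash it first: H(key) = 6b, then zero-pad to 5 bytes: K' = 6b 00 00 00 00.
K' ⊕ ipad = 5d 36 36 36 36.  K' ⊕ opad = 37 5c 5c 5c 5c.
Inner input = (K'⊕ipad) ∥ m = 5d 36 36 36 36 ∥ bc.
Inner hash: sum = 93+54+54+54+54+188 = 497; mod 256 = 241 → f1.
Outer input = (K'⊕opad) ∥ inner = 37 5c 5c 5c 5c ∥ f1.
Outer hash (tag): sum = 55+92+92+92+92+241 = 664; mod 256 = 152 → 98.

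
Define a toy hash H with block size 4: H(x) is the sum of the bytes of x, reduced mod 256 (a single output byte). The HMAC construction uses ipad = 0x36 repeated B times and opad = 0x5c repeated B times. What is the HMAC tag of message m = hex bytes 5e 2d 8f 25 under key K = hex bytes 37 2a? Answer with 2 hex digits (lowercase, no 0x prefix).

61

Key hex bytes 37 2a is 2 bytes ≤ B = 4; zero-pad to 4 bytes: K' = 37 2a 00 00.
K' ⊕ ipad = 01 1c 36 36.  K' ⊕ opad = 6b 76 5c 5c.
Inner input = (K'⊕ipad) ∥ m = 01 1c 36 36 ∥ 5e 2d 8f 25.
Inner hash: sum = 1+28+54+54+94+45+143+37 = 456; mod 256 = 200 → c8.
Outer input = (K'⊕opad) ∥ inner = 6b 76 5c 5c ∥ c8.
Outer hash (tag): sum = 107+118+92+92+200 = 609; mod 256 = 97 → 61.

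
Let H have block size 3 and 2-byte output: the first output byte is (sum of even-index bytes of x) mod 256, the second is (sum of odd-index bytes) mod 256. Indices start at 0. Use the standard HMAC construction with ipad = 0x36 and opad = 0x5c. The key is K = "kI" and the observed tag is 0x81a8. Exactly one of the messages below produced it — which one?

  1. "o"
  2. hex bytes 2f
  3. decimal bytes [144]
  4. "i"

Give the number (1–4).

Key "kI" = 6b 49 is 2 bytes ≤ B = 3; zero-pad to 3 bytes: K' = 6b 49 00.
K' ⊕ ipad = 5d 7f 36; K' ⊕ opad = 37 15 5c.
m1: inner = H(5d 7f 36 6f) = 93 ee; tag = H(37 15 5c 93 ee) = 81a8 ← matches
m2: inner = H(5d 7f 36 2f) = 93 ae; tag = H(37 15 5c 93 ae) = 41a8
m3: inner = H(5d 7f 36 90) = 93 0f; tag = H(37 15 5c 93 0f) = a2a8
m4: inner = H(5d 7f 36 69) = 93 e8; tag = H(37 15 5c 93 e8) = 7ba8

1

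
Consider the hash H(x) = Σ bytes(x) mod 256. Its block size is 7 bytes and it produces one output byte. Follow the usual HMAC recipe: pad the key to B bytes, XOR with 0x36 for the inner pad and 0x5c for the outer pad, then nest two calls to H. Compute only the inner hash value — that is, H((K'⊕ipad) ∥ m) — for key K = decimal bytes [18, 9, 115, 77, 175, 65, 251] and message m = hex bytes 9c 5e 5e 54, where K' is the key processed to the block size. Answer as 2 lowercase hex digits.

Key decimal bytes [18, 9, 115, 77, 175, 65, 251] = 12 09 73 4d af 41 fb is exactly B = 7 bytes: K' = 12 09 73 4d af 41 fb.
K' ⊕ ipad = 24 3f 45 7b 99 77 cd.
Inner input = 24 3f 45 7b 99 77 cd ∥ 9c 5e 5e 54.
Inner hash: sum = 36+63+69+123+153+119+205+156+94+94+84 = 1196; mod 256 = 172 → ac.

ac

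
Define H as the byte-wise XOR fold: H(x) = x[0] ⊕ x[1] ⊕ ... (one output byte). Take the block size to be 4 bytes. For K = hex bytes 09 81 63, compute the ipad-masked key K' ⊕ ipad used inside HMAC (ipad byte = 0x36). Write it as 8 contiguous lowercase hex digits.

3fb75536

Key hex bytes 09 81 63 is 3 bytes ≤ B = 4; zero-pad to 4 bytes: K' = 09 81 63 00.
XOR each byte with 0x36: 09⊕36=3f, 81⊕36=b7, 63⊕36=55, 00⊕36=36.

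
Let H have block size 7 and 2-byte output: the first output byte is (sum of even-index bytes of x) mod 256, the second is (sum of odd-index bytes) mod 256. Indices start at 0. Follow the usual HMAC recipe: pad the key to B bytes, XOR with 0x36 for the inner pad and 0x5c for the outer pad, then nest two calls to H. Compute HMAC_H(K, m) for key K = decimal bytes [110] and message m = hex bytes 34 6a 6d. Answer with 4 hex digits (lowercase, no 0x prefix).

Key decimal bytes [110] = 6e is 1 byte ≤ B = 7; zero-pad to 7 bytes: K' = 6e 00 00 00 00 00 00.
K' ⊕ ipad = 58 36 36 36 36 36 36.  K' ⊕ opad = 32 5c 5c 5c 5c 5c 5c.
Inner input = (K'⊕ipad) ∥ m = 58 36 36 36 36 36 36 ∥ 34 6a 6d.
Inner hash: even-index sum = 356 mod 256 = 100; odd-index sum = 323 mod 256 = 67 → 64 43.
Outer input = (K'⊕opad) ∥ inner = 32 5c 5c 5c 5c 5c 5c ∥ 64 43.
Outer hash (tag): even-index sum = 393 mod 256 = 137; odd-index sum = 376 mod 256 = 120 → 89 78.

8978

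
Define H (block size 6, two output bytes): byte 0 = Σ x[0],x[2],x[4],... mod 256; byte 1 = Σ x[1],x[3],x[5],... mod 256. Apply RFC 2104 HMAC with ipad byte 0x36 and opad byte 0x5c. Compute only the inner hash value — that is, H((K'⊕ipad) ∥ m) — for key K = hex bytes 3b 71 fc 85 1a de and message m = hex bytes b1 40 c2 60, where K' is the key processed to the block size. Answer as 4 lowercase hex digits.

7682

Key hex bytes 3b 71 fc 85 1a de is exactly B = 6 bytes: K' = 3b 71 fc 85 1a de.
K' ⊕ ipad = 0d 47 ca b3 2c e8.
Inner input = 0d 47 ca b3 2c e8 ∥ b1 40 c2 60.
Inner hash: even-index sum = 630 mod 256 = 118; odd-index sum = 642 mod 256 = 130 → 76 82.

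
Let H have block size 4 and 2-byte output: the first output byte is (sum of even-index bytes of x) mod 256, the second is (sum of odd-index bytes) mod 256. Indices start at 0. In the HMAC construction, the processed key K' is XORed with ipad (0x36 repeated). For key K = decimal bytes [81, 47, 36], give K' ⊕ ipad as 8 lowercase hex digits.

67191236

Key decimal bytes [81, 47, 36] = 51 2f 24 is 3 bytes ≤ B = 4; zero-pad to 4 bytes: K' = 51 2f 24 00.
XOR each byte with 0x36: 51⊕36=67, 2f⊕36=19, 24⊕36=12, 00⊕36=36.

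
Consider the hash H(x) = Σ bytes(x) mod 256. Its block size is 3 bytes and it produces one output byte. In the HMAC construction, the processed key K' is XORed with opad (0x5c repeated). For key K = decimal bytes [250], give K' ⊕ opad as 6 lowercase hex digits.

a65c5c

Key decimal bytes [250] = fa is 1 byte ≤ B = 3; zero-pad to 3 bytes: K' = fa 00 00.
XOR each byte with 0x5c: fa⊕5c=a6, 00⊕5c=5c, 00⊕5c=5c.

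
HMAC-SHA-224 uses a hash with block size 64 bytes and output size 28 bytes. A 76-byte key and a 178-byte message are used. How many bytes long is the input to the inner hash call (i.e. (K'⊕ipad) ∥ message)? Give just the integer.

242

Key is 76 > 64 bytes, so it is hashed to 28 bytes then zero-padded to 64: |K'| = 64.
Inner input = (K'⊕ipad) ∥ m → 64 + 178 = 242 bytes.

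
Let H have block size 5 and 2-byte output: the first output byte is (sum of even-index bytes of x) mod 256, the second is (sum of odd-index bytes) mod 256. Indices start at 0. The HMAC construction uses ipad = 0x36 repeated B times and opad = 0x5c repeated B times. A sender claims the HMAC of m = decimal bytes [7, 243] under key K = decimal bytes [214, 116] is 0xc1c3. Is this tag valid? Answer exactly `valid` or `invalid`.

valid

Key decimal bytes [214, 116] = d6 74 is 2 bytes ≤ B = 5; zero-pad to 5 bytes: K' = d6 74 00 00 00.
K' ⊕ ipad = e0 42 36 36 36; K' ⊕ opad = 8a 28 5c 5c 5c.
Inner hash: even-index sum = 575 mod 256 = 63; odd-index sum = 127 mod 256 = 127 → 3f 7f.
Outer hash (recomputed tag): even-index sum = 449 mod 256 = 193; odd-index sum = 195 mod 256 = 195 → c1 c3.
Recomputed tag = c1c3; claimed = c1c3 → match.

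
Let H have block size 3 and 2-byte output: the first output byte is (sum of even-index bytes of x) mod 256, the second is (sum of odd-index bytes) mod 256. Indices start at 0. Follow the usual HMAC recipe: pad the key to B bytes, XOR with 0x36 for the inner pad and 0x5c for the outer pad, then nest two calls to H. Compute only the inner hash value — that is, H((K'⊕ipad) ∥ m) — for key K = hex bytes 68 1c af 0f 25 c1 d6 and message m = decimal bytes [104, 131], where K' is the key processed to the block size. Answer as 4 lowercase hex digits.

dd42

Key hex bytes 68 1c af 0f 25 c1 d6 is 7 bytes > B = 3, so hash it first: H(key) = 12 ec, then zero-pad to 3 bytes: K' = 12 ec 00.
K' ⊕ ipad = 24 da 36.
Inner input = 24 da 36 ∥ 68 83.
Inner hash: even-index sum = 221 mod 256 = 221; odd-index sum = 322 mod 256 = 66 → dd 42.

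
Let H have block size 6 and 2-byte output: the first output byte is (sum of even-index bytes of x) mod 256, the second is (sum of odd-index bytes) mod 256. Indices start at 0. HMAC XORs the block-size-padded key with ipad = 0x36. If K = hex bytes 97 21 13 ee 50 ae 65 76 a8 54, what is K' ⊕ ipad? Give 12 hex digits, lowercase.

Key hex bytes 97 21 13 ee 50 ae 65 76 a8 54 is 10 bytes > B = 6, so hash it first: H(key) = 07 87, then zero-pad to 6 bytes: K' = 07 87 00 00 00 00.
XOR each byte with 0x36: 07⊕36=31, 87⊕36=b1, 00⊕36=36, 00⊕36=36, 00⊕36=36, 00⊕36=36.

31b136363636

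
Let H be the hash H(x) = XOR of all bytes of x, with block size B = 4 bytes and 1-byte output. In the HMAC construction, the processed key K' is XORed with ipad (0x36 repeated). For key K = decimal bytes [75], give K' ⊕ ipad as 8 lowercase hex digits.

Key decimal bytes [75] = 4b is 1 byte ≤ B = 4; zero-pad to 4 bytes: K' = 4b 00 00 00.
XOR each byte with 0x36: 4b⊕36=7d, 00⊕36=36, 00⊕36=36, 00⊕36=36.

7d363636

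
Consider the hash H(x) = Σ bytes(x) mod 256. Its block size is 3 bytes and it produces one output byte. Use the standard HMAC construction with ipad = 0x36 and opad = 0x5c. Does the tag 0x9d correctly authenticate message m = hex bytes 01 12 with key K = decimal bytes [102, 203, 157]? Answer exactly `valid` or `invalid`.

Key decimal bytes [102, 203, 157] = 66 cb 9d is exactly B = 3 bytes: K' = 66 cb 9d.
K' ⊕ ipad = 50 fd ab; K' ⊕ opad = 3a 97 c1.
Inner hash: sum = 80+253+171+1+18 = 523; mod 256 = 11 → 0b.
Outer hash (recomputed tag): sum = 58+151+193+11 = 413; mod 256 = 157 → 9d.
Recomputed tag = 9d; claimed = 9d → match.

valid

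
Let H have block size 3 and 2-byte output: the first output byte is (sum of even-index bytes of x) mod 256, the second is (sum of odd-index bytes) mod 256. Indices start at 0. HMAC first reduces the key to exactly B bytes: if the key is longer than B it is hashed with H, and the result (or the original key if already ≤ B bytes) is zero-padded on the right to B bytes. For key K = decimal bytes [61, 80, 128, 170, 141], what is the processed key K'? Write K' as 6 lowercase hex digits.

4afa00

|K| = 5 > B = 3, so first hash the key.
H(K): even-index sum = 330 mod 256 = 74; odd-index sum = 250 mod 256 = 250 → 4a fa.
Zero-pad H(K) = 4a fa to 3 bytes: K' = 4a fa 00.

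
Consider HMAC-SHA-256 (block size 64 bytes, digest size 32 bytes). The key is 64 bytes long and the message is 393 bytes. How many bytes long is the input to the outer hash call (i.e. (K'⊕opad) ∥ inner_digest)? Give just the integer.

Key is 64 ≤ 64 bytes, zero-padded: |K'| = 64.
Outer input = (K'⊕opad) ∥ H(inner) → 64 + 32 = 96 bytes.

96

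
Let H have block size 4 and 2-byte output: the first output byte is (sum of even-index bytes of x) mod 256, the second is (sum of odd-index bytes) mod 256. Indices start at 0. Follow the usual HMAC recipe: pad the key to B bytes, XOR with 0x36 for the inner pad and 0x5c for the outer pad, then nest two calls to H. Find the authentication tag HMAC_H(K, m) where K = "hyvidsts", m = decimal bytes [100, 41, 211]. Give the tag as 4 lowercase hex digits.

Key "hyvidsts" = 68 79 76 69 64 73 74 73 is 8 bytes > B = 4, so hash it first: H(key) = b6 c8, then zero-pad to 4 bytes: K' = b6 c8 00 00.
K' ⊕ ipad = 80 fe 36 36.  K' ⊕ opad = ea 94 5c 5c.
Inner input = (K'⊕ipad) ∥ m = 80 fe 36 36 ∥ 64 29 d3.
Inner hash: even-index sum = 493 mod 256 = 237; odd-index sum = 349 mod 256 = 93 → ed 5d.
Outer input = (K'⊕opad) ∥ inner = ea 94 5c 5c ∥ ed 5d.
Outer hash (tag): even-index sum = 563 mod 256 = 51; odd-index sum = 333 mod 256 = 77 → 33 4d.

334d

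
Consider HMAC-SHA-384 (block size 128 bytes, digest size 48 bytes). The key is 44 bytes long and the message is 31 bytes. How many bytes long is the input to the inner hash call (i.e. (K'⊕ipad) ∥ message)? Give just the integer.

Key is 44 ≤ 128 bytes, zero-padded: |K'| = 128.
Inner input = (K'⊕ipad) ∥ m → 128 + 31 = 159 bytes.

159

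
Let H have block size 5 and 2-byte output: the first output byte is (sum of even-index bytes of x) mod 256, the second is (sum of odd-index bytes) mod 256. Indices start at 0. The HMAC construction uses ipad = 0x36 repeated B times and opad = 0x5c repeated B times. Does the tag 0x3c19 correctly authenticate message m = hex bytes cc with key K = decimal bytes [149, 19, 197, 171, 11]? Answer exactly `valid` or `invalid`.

invalid

Key decimal bytes [149, 19, 197, 171, 11] = 95 13 c5 ab 0b is exactly B = 5 bytes: K' = 95 13 c5 ab 0b.
K' ⊕ ipad = a3 25 f3 9d 3d; K' ⊕ opad = c9 4f 99 f7 57.
Inner hash: even-index sum = 467 mod 256 = 211; odd-index sum = 398 mod 256 = 142 → d3 8e.
Outer hash (recomputed tag): even-index sum = 583 mod 256 = 71; odd-index sum = 537 mod 256 = 25 → 47 19.
Recomputed tag = 4719; claimed = 3c19 → mismatch.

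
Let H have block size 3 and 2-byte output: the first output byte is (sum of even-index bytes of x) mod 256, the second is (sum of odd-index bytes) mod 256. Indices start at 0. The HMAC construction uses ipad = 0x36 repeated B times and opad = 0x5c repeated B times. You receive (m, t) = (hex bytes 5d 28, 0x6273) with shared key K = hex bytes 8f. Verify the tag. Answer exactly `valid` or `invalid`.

Key hex bytes 8f is 1 byte ≤ B = 3; zero-pad to 3 bytes: K' = 8f 00 00.
K' ⊕ ipad = b9 36 36; K' ⊕ opad = d3 5c 5c.
Inner hash: even-index sum = 279 mod 256 = 23; odd-index sum = 147 mod 256 = 147 → 17 93.
Outer hash (recomputed tag): even-index sum = 450 mod 256 = 194; odd-index sum = 115 mod 256 = 115 → c2 73.
Recomputed tag = c273; claimed = 6273 → mismatch.

invalid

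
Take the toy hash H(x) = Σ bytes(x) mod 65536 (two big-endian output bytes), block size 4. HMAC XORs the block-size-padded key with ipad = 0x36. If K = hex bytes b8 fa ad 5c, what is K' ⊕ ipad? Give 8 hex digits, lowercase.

Key hex bytes b8 fa ad 5c is exactly B = 4 bytes: K' = b8 fa ad 5c.
XOR each byte with 0x36: b8⊕36=8e, fa⊕36=cc, ad⊕36=9b, 5c⊕36=6a.

8ecc9b6a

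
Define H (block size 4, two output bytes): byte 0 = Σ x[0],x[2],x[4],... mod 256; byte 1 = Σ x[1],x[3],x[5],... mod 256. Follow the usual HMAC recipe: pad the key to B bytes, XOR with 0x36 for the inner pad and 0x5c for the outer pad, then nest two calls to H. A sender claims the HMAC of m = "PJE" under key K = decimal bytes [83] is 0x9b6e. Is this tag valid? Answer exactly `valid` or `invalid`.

valid

Key decimal bytes [83] = 53 is 1 byte ≤ B = 4; zero-pad to 4 bytes: K' = 53 00 00 00.
K' ⊕ ipad = 65 36 36 36; K' ⊕ opad = 0f 5c 5c 5c.
Inner hash: even-index sum = 304 mod 256 = 48; odd-index sum = 182 mod 256 = 182 → 30 b6.
Outer hash (recomputed tag): even-index sum = 155 mod 256 = 155; odd-index sum = 366 mod 256 = 110 → 9b 6e.
Recomputed tag = 9b6e; claimed = 9b6e → match.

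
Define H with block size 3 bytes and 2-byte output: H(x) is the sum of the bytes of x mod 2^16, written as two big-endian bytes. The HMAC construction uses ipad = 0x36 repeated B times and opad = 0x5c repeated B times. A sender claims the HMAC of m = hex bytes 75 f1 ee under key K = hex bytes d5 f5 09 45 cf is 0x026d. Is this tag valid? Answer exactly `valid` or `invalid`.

Key hex bytes d5 f5 09 45 cf is 5 bytes > B = 3, so hash it first: H(key) = 02 e7, then zero-pad to 3 bytes: K' = 02 e7 00.
K' ⊕ ipad = 34 d1 36; K' ⊕ opad = 5e bb 5c.
Inner hash: sum = 52+209+54+117+241+238 = 911 → 03 8f.
Outer hash (recomputed tag): sum = 94+187+92+3+143 = 519 → 02 07.
Recomputed tag = 0207; claimed = 026d → mismatch.

invalid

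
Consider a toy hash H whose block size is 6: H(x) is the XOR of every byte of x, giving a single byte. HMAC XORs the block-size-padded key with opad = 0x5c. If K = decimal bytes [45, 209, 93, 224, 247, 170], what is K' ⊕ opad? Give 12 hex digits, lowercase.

718d01bcabf6

Key decimal bytes [45, 209, 93, 224, 247, 170] = 2d d1 5d e0 f7 aa is exactly B = 6 bytes: K' = 2d d1 5d e0 f7 aa.
XOR each byte with 0x5c: 2d⊕5c=71, d1⊕5c=8d, 5d⊕5c=01, e0⊕5c=bc, f7⊕5c=ab, aa⊕5c=f6.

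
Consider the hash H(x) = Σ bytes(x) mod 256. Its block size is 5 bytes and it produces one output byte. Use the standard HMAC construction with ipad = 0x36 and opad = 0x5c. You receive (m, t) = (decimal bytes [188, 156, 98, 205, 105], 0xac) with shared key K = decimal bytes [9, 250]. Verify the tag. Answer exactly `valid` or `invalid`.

Key decimal bytes [9, 250] = 09 fa is 2 bytes ≤ B = 5; zero-pad to 5 bytes: K' = 09 fa 00 00 00.
K' ⊕ ipad = 3f cc 36 36 36; K' ⊕ opad = 55 a6 5c 5c 5c.
Inner hash: sum = 63+204+54+54+54+188+156+98+205+105 = 1181; mod 256 = 157 → 9d.
Outer hash (recomputed tag): sum = 85+166+92+92+92+157 = 684; mod 256 = 172 → ac.
Recomputed tag = ac; claimed = ac → match.

valid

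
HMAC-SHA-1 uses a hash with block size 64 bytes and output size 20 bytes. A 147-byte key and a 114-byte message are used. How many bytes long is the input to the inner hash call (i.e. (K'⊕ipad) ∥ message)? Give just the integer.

178

Key is 147 > 64 bytes, so it is hashed to 20 bytes then zero-padded to 64: |K'| = 64.
Inner input = (K'⊕ipad) ∥ m → 64 + 114 = 178 bytes.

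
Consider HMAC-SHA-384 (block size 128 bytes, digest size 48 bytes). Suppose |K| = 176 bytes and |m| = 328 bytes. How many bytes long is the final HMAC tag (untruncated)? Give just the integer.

The tag is one SHA-384 digest: 48 bytes.

48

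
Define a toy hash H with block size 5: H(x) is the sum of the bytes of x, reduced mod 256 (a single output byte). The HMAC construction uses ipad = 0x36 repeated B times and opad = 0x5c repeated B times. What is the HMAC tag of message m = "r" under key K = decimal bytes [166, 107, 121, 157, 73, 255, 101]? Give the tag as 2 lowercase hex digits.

24

Key decimal bytes [166, 107, 121, 157, 73, 255, 101] = a6 6b 79 9d 49 ff 65 is 7 bytes > B = 5, so hash it first: H(key) = d4, then zero-pad to 5 bytes: K' = d4 00 00 00 00.
K' ⊕ ipad = e2 36 36 36 36.  K' ⊕ opad = 88 5c 5c 5c 5c.
Inner input = (K'⊕ipad) ∥ m = e2 36 36 36 36 ∥ 72.
Inner hash: sum = 226+54+54+54+54+114 = 556; mod 256 = 44 → 2c.
Outer input = (K'⊕opad) ∥ inner = 88 5c 5c 5c 5c ∥ 2c.
Outer hash (tag): sum = 136+92+92+92+92+44 = 548; mod 256 = 36 → 24.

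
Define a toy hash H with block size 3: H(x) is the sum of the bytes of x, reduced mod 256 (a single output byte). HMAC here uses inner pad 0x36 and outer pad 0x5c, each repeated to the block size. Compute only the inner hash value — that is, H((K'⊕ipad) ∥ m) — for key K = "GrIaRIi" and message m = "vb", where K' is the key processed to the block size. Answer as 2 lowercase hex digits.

95

Key "GrIaRIi" = 47 72 49 61 52 49 69 is 7 bytes > B = 3, so hash it first: H(key) = 67, then zero-pad to 3 bytes: K' = 67 00 00.
K' ⊕ ipad = 51 36 36.
Inner input = 51 36 36 ∥ 76 62.
Inner hash: sum = 81+54+54+118+98 = 405; mod 256 = 149 → 95.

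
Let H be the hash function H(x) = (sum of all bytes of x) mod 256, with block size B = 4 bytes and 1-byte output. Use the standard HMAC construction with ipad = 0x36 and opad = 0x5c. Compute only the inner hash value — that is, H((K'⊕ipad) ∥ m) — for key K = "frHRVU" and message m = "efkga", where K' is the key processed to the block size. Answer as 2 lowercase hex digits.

cb

Key "frHRVU" = 66 72 48 52 56 55 is 6 bytes > B = 4, so hash it first: H(key) = 1d, then zero-pad to 4 bytes: K' = 1d 00 00 00.
K' ⊕ ipad = 2b 36 36 36.
Inner input = 2b 36 36 36 ∥ 65 66 6b 67 61.
Inner hash: sum = 43+54+54+54+101+102+107+103+97 = 715; mod 256 = 203 → cb.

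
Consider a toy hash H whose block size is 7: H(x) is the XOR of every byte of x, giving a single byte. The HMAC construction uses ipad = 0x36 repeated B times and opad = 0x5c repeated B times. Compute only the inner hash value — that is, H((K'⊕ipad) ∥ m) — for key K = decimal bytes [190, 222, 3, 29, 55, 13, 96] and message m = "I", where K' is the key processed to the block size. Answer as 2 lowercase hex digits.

Key decimal bytes [190, 222, 3, 29, 55, 13, 96] = be de 03 1d 37 0d 60 is exactly B = 7 bytes: K' = be de 03 1d 37 0d 60.
K' ⊕ ipad = 88 e8 35 2b 01 3b 56.
Inner input = 88 e8 35 2b 01 3b 56 ∥ 49.
Inner hash: XOR 88⊕e8⊕35⊕2b⊕01⊕3b⊕56⊕49 = 5b.

5b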